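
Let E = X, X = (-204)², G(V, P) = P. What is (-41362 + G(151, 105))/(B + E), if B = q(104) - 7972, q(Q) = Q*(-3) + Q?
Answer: -41257/33436 ≈ -1.2339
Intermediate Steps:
q(Q) = -2*Q (q(Q) = -3*Q + Q = -2*Q)
B = -8180 (B = -2*104 - 7972 = -208 - 7972 = -8180)
X = 41616
E = 41616
(-41362 + G(151, 105))/(B + E) = (-41362 + 105)/(-8180 + 41616) = -41257/33436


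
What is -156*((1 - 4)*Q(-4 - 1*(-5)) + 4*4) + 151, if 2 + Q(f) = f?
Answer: -2813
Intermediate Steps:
Q(f) = -2 + f
-156*((1 - 4)*Q(-4 - 1*(-5)) + 4*4) + 151 = -156*((1 - 4)*(-2 + (-4 - 1*(-5))) + 4*4) + 151 = -156*(-3*(-2 + (-4 + 5)) + 16) + 151 = -156*(-3*(-2 + 1) + 16) + 151 = -156*(-3*(-1) + 16) + 151 = -156*(3 + 16) + 151 = -156*19 + 151 = -2964 + 151 = -2813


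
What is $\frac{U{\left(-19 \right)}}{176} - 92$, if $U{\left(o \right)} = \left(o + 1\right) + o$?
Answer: $- \frac{16229}{176} \approx -92.21$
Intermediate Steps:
$U{\left(o \right)} = 1 + 2 o$ ($U{\left(o \right)} = \left(1 + o\right) + o = 1 + 2 o$)
$\frac{U{\left(-19 \right)}}{176} - 92 = \frac{1 + 2 \left(-19\right)}{176} - 92 = \frac{1 - 38}{176} - 92 = \frac{1}{176} \left(-37\right) - 92 = - \frac{37}{176} - 92 = - \frac{16229}{176}$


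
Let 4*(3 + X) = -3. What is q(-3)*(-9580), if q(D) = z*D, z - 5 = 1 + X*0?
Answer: 172440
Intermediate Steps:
X = -15/4 (X = -3 + (1/4)*(-3) = -3 - 3/4 = -15/4 ≈ -3.7500)
z = 6 (z = 5 + (1 - 15/4*0) = 5 + (1 + 0) = 5 + 1 = 6)
q(D) = 6*D
q(-3)*(-9580) = (6*(-3))*(-9580) = -18*(-9580) = 172440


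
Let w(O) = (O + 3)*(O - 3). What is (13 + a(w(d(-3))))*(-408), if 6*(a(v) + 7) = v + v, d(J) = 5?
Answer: -4624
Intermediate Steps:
w(O) = (-3 + O)*(3 + O) (w(O) = (3 + O)*(-3 + O) = (-3 + O)*(3 + O))
a(v) = -7 + v/3 (a(v) = -7 + (v + v)/6 = -7 + (2*v)/6 = -7 + v/3)
(13 + a(w(d(-3))))*(-408) = (13 + (-7 + (-9 + 5²)/3))*(-408) = (13 + (-7 + (-9 + 25)/3))*(-408) = (13 + (-7 + (⅓)*16))*(-408) = (13 + (-7 + 16/3))*(-408) = (13 - 5/3)*(-408) = (34/3)*(-408) = -4624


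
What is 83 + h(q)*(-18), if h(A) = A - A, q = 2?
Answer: 83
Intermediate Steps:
h(A) = 0
83 + h(q)*(-18) = 83 + 0*(-18) = 83 + 0 = 83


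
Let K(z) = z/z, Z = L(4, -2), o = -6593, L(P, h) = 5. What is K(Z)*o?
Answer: -6593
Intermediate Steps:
Z = 5
K(z) = 1
K(Z)*o = 1*(-6593) = -6593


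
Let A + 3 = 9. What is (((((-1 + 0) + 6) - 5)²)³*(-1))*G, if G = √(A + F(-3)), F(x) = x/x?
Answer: 0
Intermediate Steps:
F(x) = 1
A = 6 (A = -3 + 9 = 6)
G = √7 (G = √(6 + 1) = √7 ≈ 2.6458)
(((((-1 + 0) + 6) - 5)²)³*(-1))*G = (((((-1 + 0) + 6) - 5)²)³*(-1))*√7 = ((((-1 + 6) - 5)²)³*(-1))*√7 = (((5 - 5)²)³*(-1))*√7 = ((0²)³*(-1))*√7 = (0³*(-1))*√7 = (0*(-1))*√7 = 0*√7 = 0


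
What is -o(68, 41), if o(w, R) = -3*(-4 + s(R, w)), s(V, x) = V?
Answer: 111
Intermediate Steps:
o(w, R) = 12 - 3*R (o(w, R) = -3*(-4 + R) = 12 - 3*R)
-o(68, 41) = -(12 - 3*41) = -(12 - 123) = -1*(-111) = 111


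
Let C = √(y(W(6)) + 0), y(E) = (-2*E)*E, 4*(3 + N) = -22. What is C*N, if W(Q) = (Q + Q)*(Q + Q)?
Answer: -1224*I*√2 ≈ -1731.0*I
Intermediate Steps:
N = -17/2 (N = -3 + (¼)*(-22) = -3 - 11/2 = -17/2 ≈ -8.5000)
W(Q) = 4*Q² (W(Q) = (2*Q)*(2*Q) = 4*Q²)
y(E) = -2*E²
C = 144*I*√2 (C = √(-2*(4*6²)² + 0) = √(-2*(4*36)² + 0) = √(-2*144² + 0) = √(-2*20736 + 0) = √(-41472 + 0) = √(-41472) = 144*I*√2 ≈ 203.65*I)
C*N = (144*I*√2)*(-17/2) = -1224*I*√2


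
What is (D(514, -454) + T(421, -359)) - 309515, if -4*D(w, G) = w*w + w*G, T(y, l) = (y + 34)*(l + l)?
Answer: -643915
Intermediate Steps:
T(y, l) = 2*l*(34 + y) (T(y, l) = (34 + y)*(2*l) = 2*l*(34 + y))
D(w, G) = -w**2/4 - G*w/4 (D(w, G) = -(w*w + w*G)/4 = -(w**2 + G*w)/4 = -w**2/4 - G*w/4)
(D(514, -454) + T(421, -359)) - 309515 = (-1/4*514*(-454 + 514) + 2*(-359)*(34 + 421)) - 309515 = (-1/4*514*60 + 2*(-359)*455) - 309515 = (-7710 - 326690) - 309515 = -334400 - 309515 = -643915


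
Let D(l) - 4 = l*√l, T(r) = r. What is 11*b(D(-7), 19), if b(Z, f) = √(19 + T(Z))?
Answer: 11*√(23 - 7*I*√7) ≈ 56.374 - 19.876*I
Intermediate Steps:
D(l) = 4 + l^(3/2) (D(l) = 4 + l*√l = 4 + l^(3/2))
b(Z, f) = √(19 + Z)
11*b(D(-7), 19) = 11*√(19 + (4 + (-7)^(3/2))) = 11*√(19 + (4 - 7*I*√7)) = 11*√(23 - 7*I*√7)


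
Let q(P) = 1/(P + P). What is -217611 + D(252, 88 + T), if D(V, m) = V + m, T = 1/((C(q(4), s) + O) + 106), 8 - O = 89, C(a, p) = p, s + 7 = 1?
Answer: -4128148/19 ≈ -2.1727e+5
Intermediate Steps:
s = -6 (s = -7 + 1 = -6)
q(P) = 1/(2*P)
O = -81 (O = 8 - 1*89 = 8 - 89 = -81)
T = 1/19 (T = 1/((-6 - 81) + 106) = 1/(-87 + 106) = 1/19 ≈ 0.052632)
-217611 + D(252, 88 + T) = -217611 + (252 + (88 + 1/19)) = -217611 + (252 + 1673/19) = -217611 + 6461/19 = -4128148/19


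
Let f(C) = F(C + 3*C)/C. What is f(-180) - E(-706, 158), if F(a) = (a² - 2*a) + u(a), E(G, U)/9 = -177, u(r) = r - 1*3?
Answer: -77459/60 ≈ -1291.0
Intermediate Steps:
u(r) = -3 + r (u(r) = r - 3 = -3 + r)
E(G, U) = -1593 (E(G, U) = 9*(-177) = -1593)
F(a) = -3 + a² - a (F(a) = (a² - 2*a) + (-3 + a) = -3 + a² - a)
f(C) = (-3 - 4*C + 16*C²)/C (f(C) = (-3 + (C + 3*C)² - (C + 3*C))/C = (-3 + (4*C)² - 4*C)/C = (-3 + 16*C² - 4*C)/C = (-3 - 4*C + 16*C²)/C)
f(-180) - E(-706, 158) = (-4 - 3/(-180) + 16*(-180)) - 1*(-1593) = (-4 - 3*(-1/180) - 2880) + 1593 = (-4 + 1/60 - 2880) + 1593 = -173039/60 + 1593 = -77459/60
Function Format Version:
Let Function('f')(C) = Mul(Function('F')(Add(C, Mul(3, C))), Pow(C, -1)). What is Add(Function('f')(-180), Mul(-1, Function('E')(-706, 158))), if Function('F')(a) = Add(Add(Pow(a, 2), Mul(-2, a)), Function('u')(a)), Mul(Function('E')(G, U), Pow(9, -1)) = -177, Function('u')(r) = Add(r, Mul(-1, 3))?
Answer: Rational(-77459, 60) ≈ -1291.0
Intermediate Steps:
Function('u')(r) = Add(-3, r) (Function('u')(r) = Add(r, -3) = Add(-3, r))
Function('E')(G, U) = -1593 (Function('E')(G, U) = Mul(9, -177) = -1593)
Function('F')(a) = Add(-3, Pow(a, 2), Mul(-1, a)) (Function('F')(a) = Add(Add(Pow(a, 2), Mul(-2, a)), Add(-3, a)) = Add(-3, Pow(a, 2), Mul(-1, a)))
Function('f')(C) = Mul(Pow(C, -1), Add(-3, Mul(-4, C), Mul(16, Pow(C, 2)))) (Function('f')(C) = Mul(Add(-3, Pow(Add(C, Mul(3, C)), 2), Mul(-1, Add(C, Mul(3, C)))), Pow(C, -1)) = Mul(Add(-3, Pow(Mul(4, C), 2), Mul(-1, Mul(4, C))), Pow(C, -1)) = Mul(Add(-3, Mul(16, Pow(C, 2)), Mul(-4, C)), Pow(C, -1)) = Mul(Add(-3, Mul(-4, C), Mul(16, Pow(C, 2))), Pow(C, -1)) = Mul(Pow(C, -1), Add(-3, Mul(-4, C), Mul(16, Pow(C, 2)))))
Add(Function('f')(-180), Mul(-1, Function('E')(-706, 158))) = Add(Add(-4, Mul(-3, Pow(-180, -1)), Mul(16, -180)), Mul(-1, -1593)) = Add(Add(-4, Mul(-3, Rational(-1, 180)), -2880), 1593) = Add(Add(-4, Rational(1, 60), -2880), 1593) = Add(Rational(-173039, 60), 1593) = Rational(-77459, 60)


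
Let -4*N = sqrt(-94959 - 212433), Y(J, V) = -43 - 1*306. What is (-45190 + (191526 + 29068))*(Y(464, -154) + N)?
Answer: -61215996 - 350808*I*sqrt(4803) ≈ -6.1216e+7 - 2.4312e+7*I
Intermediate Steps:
Y(J, V) = -349 (Y(J, V) = -43 - 306 = -349)
N = -2*I*sqrt(4803) (N = -sqrt(-94959 - 212433)/4 = -2*I*sqrt(4803) ≈ -138.61*I)
(-45190 + (191526 + 29068))*(Y(464, -154) + N) = (-45190 + (191526 + 29068))*(-349 - 2*I*sqrt(4803)) = (-45190 + 220594)*(-349 - 2*I*sqrt(4803)) = 175404*(-349 - 2*I*sqrt(4803)) = -61215996 - 350808*I*sqrt(4803)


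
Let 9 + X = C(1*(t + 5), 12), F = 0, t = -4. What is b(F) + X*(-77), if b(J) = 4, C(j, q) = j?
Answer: 620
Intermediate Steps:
X = -8 (X = -9 + 1*(-4 + 5) = -9 + 1*1 = -9 + 1 = -8)
b(F) + X*(-77) = 4 - 8*(-77) = 4 + 616 = 620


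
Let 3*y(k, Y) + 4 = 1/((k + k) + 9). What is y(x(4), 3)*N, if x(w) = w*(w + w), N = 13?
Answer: -1261/73 ≈ -17.274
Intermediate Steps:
x(w) = 2*w² (x(w) = w*(2*w) = 2*w²)
y(k, Y) = -4/3 + 1/(3*(9 + 2*k)) (y(k, Y) = -4/3 + 1/(3*((k + k) + 9)) = -4/3 + 1/(3*(2*k + 9)) = -4/3 + 1/(3*(9 + 2*k)))
y(x(4), 3)*N = ((-35 - 16*4²)/(3*(9 + 2*(2*4²))))*13 = ((-35 - 16*16)/(3*(9 + 2*(2*16))))*13 = ((-35 - 8*32)/(3*(9 + 2*32)))*13 = ((-35 - 256)/(3*(9 + 64)))*13 = ((⅓)*(-291)/73)*13 = ((⅓)*(1/73)*(-291))*13 = -97/73*13 = -1261/73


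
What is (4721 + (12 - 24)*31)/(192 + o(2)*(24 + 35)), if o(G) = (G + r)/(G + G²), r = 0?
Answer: 13047/635 ≈ 20.546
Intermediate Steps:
o(G) = G/(G + G²) (o(G) = (G + 0)/(G + G²) = G/(G + G²))
(4721 + (12 - 24)*31)/(192 + o(2)*(24 + 35)) = (4721 + (12 - 24)*31)/(192 + (24 + 35)/(1 + 2)) = (4721 - 12*31)/(192 + 59/3) = (4721 - 372)/(192 + (⅓)*59) = 4349/(192 + 59/3) = 4349/(635/3) = 4349*(3/635) = 13047/635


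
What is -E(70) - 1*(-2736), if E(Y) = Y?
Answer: 2666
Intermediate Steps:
-E(70) - 1*(-2736) = -1*70 - 1*(-2736) = -70 + 2736 = 2666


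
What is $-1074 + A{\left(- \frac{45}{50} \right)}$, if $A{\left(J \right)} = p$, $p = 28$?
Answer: $-1046$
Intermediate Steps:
$A{\left(J \right)} = 28$
$-1074 + A{\left(- \frac{45}{50} \right)} = -1074 + 28 = -1046$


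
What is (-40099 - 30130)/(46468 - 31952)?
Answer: -70229/14516 ≈ -4.8380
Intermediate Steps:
(-40099 - 30130)/(46468 - 31952) = -70229/14516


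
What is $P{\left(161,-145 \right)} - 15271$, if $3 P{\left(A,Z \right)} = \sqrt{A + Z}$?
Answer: $- \frac{45809}{3} \approx -15270.0$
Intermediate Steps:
$P{\left(A,Z \right)} = \frac{\sqrt{A + Z}}{3}$
$P{\left(161,-145 \right)} - 15271 = \frac{\sqrt{161 - 145}}{3} - 15271 = \frac{\sqrt{16}}{3} - 15271 = \frac{1}{3} \cdot 4 - 15271 = \frac{4}{3} - 15271 = - \frac{45809}{3}$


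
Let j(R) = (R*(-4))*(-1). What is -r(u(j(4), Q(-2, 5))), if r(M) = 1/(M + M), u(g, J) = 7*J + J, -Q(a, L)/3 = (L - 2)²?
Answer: 1/432 ≈ 0.0023148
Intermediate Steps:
Q(a, L) = -3*(-2 + L)² (Q(a, L) = -3*(L - 2)² = -3*(-2 + L)²)
j(R) = 4*R (j(R) = -4*R*(-1) = 4*R)
u(g, J) = 8*J
r(M) = 1/(2*M)
-r(u(j(4), Q(-2, 5))) = -1/(2*(8*(-3*(-2 + 5)²))) = -1/(2*(8*(-3*3²))) = -1/(2*(8*(-3*9))) = -1/(2*(8*(-27))) = -1/(2*(-216)) = -(-1)/(2*216) = -1*(-1/432) = 1/432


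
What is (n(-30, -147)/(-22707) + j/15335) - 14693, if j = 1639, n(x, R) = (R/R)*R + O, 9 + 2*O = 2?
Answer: -10232474227789/696423690 ≈ -14693.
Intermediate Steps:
O = -7/2 (O = -9/2 + (½)*2 = -9/2 + 1 = -7/2 ≈ -3.5000)
n(x, R) = -7/2 + R (n(x, R) = (R/R)*R - 7/2 = 1*R - 7/2 = R - 7/2 = -7/2 + R)
(n(-30, -147)/(-22707) + j/15335) - 14693 = ((-7/2 - 147)/(-22707) + 1639/15335) - 14693 = (-301/2*(-1/22707) + 1639*(1/15335)) - 14693 = (301/45414 + 1639/15335) - 14693 = 79049381/696423690 - 14693 = -10232474227789/696423690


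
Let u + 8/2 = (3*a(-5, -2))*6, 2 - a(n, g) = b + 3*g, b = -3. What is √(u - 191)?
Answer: √3 ≈ 1.7320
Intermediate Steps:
a(n, g) = 5 - 3*g (a(n, g) = 2 - (-3 + 3*g) = 2 + (3 - 3*g) = 5 - 3*g)
u = 194 (u = -4 + (3*(5 - 3*(-2)))*6 = -4 + (3*(5 + 6))*6 = -4 + (3*11)*6 = -4 + 33*6 = -4 + 198 = 194)
√(u - 191) = √(194 - 191) = √3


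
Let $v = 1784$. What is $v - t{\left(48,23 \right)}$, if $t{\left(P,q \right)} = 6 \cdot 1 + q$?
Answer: $1755$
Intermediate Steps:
$t{\left(P,q \right)} = 6 + q$
$v - t{\left(48,23 \right)} = 1784 - \left(6 + 23\right) = 1784 - 29 = 1755$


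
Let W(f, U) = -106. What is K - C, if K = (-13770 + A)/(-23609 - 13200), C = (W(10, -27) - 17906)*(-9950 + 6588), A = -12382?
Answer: -2229018440144/36809 ≈ -6.0556e+7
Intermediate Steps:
C = 60556344 (C = (-106 - 17906)*(-9950 + 6588) = -18012*(-3362) = 60556344)
K = 26152/36809 (K = (-13770 - 12382)/(-23609 - 13200) = -26152/(-36809) = -26152*(-1/36809) = 26152/36809 ≈ 0.71048)
K - C = 26152/36809 - 1*60556344 = 26152/36809 - 60556344 = -2229018440144/36809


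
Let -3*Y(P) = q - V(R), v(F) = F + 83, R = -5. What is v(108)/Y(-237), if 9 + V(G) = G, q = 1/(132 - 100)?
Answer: -18336/449 ≈ -40.837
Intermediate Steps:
q = 1/32 ≈ 0.031250
v(F) = 83 + F
V(G) = -9 + G
Y(P) = -449/96 (Y(P) = -(1/32 - (-9 - 5))/3 = -(1/32 - 1*(-14))/3 = -(1/32 + 14)/3 = -⅓*449/32 = -449/96)
v(108)/Y(-237) = (83 + 108)/(-449/96) = 191*(-96/449) = -18336/449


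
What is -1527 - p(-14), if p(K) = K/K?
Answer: -1528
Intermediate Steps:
p(K) = 1
-1527 - p(-14) = -1527 - 1*1 = -1527 - 1 = -1528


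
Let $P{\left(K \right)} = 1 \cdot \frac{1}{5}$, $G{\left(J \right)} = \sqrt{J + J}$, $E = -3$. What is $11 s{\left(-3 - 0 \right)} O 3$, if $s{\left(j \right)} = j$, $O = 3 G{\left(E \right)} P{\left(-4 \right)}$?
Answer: $- \frac{297 i \sqrt{6}}{5} \approx - 145.5 i$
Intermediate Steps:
$G{\left(J \right)} = \sqrt{2} \sqrt{J}$ ($G{\left(J \right)} = \sqrt{2 J} = \sqrt{2} \sqrt{J}$)
$P{\left(K \right)} = \frac{1}{5}$ ($P{\left(K \right)} = 1 \cdot \frac{1}{5} = \frac{1}{5}$)
$O = \frac{3 i \sqrt{6}}{5}$ ($O = 3 \sqrt{2} \sqrt{-3} \cdot \frac{1}{5} = 3 \sqrt{2} i \sqrt{3} \cdot \frac{1}{5} = 3 i \sqrt{6} \cdot \frac{1}{5} = \frac{3 i \sqrt{6}}{5} \approx 1.4697 i$)
$11 s{\left(-3 - 0 \right)} O 3 = 11 \left(-3 - 0\right) \frac{3 i \sqrt{6}}{5} \cdot 3 = 11 \left(-3 + 0\right) \frac{9 i \sqrt{6}}{5} = 11 \left(-3\right) \frac{9 i \sqrt{6}}{5} = - 33 \frac{9 i \sqrt{6}}{5} = - \frac{297 i \sqrt{6}}{5}$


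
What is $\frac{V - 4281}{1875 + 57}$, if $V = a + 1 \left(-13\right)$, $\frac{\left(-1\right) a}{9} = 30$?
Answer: $- \frac{163}{69} \approx -2.3623$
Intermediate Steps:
$a = -270$ ($a = \left(-9\right) 30 = -270$)
$V = -283$ ($V = -270 + 1 \left(-13\right) = -270 - 13 = -283$)
$\frac{V - 4281}{1875 + 57} = \frac{-283 - 4281}{1875 + 57} = - \frac{4564}{1932} = \left(-4564\right) \frac{1}{1932} = - \frac{163}{69}$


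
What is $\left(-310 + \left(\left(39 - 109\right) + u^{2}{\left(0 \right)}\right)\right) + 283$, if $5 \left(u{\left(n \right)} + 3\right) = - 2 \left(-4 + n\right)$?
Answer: $- \frac{2376}{25} \approx -95.04$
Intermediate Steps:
$u{\left(n \right)} = - \frac{7}{5} - \frac{2 n}{5}$ ($u{\left(n \right)} = -3 + \frac{\left(-2\right) \left(-4 + n\right)}{5} = -3 + \frac{8 - 2 n}{5} = -3 - \left(- \frac{8}{5} + \frac{2 n}{5}\right) = - \frac{7}{5} - \frac{2 n}{5}$)
$\left(-310 + \left(\left(39 - 109\right) + u^{2}{\left(0 \right)}\right)\right) + 283 = \left(-310 + \left(\left(39 - 109\right) + \left(- \frac{7}{5} - 0\right)^{2}\right)\right) + 283 = \left(-310 - \left(70 - \left(- \frac{7}{5} + 0\right)^{2}\right)\right) + 283 = \left(-310 - \left(70 - \left(- \frac{7}{5}\right)^{2}\right)\right) + 283 = \left(-310 + \left(-70 + \frac{49}{25}\right)\right) + 283 = \left(-310 - \frac{1701}{25}\right) + 283 = - \frac{9451}{25} + 283 = - \frac{2376}{25}$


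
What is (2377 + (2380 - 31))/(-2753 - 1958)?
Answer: -4726/4711 ≈ -1.0032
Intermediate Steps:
(2377 + (2380 - 31))/(-2753 - 1958) = (2377 + 2349)/(-4711) = 4726*(-1/4711) = -4726/4711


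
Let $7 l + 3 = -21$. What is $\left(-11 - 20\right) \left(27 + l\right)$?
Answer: $- \frac{5115}{7} \approx -730.71$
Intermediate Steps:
$l = - \frac{24}{7}$ ($l = - \frac{3}{7} + \frac{1}{7} \left(-21\right) = - \frac{3}{7} - 3 = - \frac{24}{7} \approx -3.4286$)
$\left(-11 - 20\right) \left(27 + l\right) = \left(-11 - 20\right) \left(27 - \frac{24}{7}\right) = \left(-11 - 20\right) \frac{165}{7} = \left(-31\right) \frac{165}{7} = - \frac{5115}{7}$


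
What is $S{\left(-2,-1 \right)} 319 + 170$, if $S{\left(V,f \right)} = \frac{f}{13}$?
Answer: $\frac{1891}{13} \approx 145.46$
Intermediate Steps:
$S{\left(V,f \right)} = \frac{f}{13}$ ($S{\left(V,f \right)} = f \frac{1}{13} = \frac{f}{13}$)
$S{\left(-2,-1 \right)} 319 + 170 = \frac{1}{13} \left(-1\right) 319 + 170 = \left(- \frac{1}{13}\right) 319 + 170 = - \frac{319}{13} + 170 = \frac{1891}{13}$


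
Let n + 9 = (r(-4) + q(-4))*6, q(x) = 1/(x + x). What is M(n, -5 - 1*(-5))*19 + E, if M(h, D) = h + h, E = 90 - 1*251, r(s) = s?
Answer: -2887/2 ≈ -1443.5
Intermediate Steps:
q(x) = 1/(2*x)
E = -161 (E = 90 - 251 = -161)
n = -135/4 (n = -9 + (-4 + (1/2)/(-4))*6 = -9 + (-4 + (1/2)*(-1/4))*6 = -9 + (-4 - 1/8)*6 = -9 - 33/8*6 = -9 - 99/4 = -135/4 ≈ -33.750)
M(h, D) = 2*h
M(n, -5 - 1*(-5))*19 + E = (2*(-135/4))*19 - 161 = -135/2*19 - 161 = -2565/2 - 161 = -2887/2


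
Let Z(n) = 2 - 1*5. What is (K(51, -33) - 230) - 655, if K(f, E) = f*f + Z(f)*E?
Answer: 1815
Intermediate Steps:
Z(n) = -3 (Z(n) = 2 - 5 = -3)
K(f, E) = f² - 3*E (K(f, E) = f*f - 3*E = f² - 3*E)
(K(51, -33) - 230) - 655 = ((51² - 3*(-33)) - 230) - 655 = ((2601 + 99) - 230) - 655 = (2700 - 230) - 655 = 2470 - 655 = 1815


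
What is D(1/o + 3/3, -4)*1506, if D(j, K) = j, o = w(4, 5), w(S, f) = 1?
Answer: 3012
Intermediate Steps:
o = 1
D(1/o + 3/3, -4)*1506 = (1/1 + 3/3)*1506 = (1*1 + 3*(⅓))*1506 = (1 + 1)*1506 = 2*1506 = 3012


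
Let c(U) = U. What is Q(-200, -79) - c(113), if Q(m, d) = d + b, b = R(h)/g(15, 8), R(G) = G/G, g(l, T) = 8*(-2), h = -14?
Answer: -3073/16 ≈ -192.06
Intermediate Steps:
g(l, T) = -16
R(G) = 1
b = -1/16 (b = 1/(-16) = 1*(-1/16) = -1/16 ≈ -0.062500)
Q(m, d) = -1/16 + d (Q(m, d) = d - 1/16 = -1/16 + d)
Q(-200, -79) - c(113) = (-1/16 - 79) - 1*113 = -1265/16 - 113 = -3073/16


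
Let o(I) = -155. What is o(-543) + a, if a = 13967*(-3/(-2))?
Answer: 41591/2 ≈ 20796.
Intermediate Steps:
a = 41901/2 (a = 13967*(-3*(-½)) = 13967*(3/2) = 41901/2 ≈ 20951.)
o(-543) + a = -155 + 41901/2 = 41591/2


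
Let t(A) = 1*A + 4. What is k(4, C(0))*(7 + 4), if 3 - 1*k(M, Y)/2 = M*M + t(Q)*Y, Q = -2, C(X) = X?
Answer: -286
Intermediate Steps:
t(A) = 4 + A (t(A) = A + 4 = 4 + A)
k(M, Y) = 6 - 4*Y - 2*M² (k(M, Y) = 6 - 2*(M*M + (4 - 2)*Y) = 6 - 2*(M² + 2*Y) = 6 + (-4*Y - 2*M²) = 6 - 4*Y - 2*M²)
k(4, C(0))*(7 + 4) = (6 - 4*0 - 2*4²)*(7 + 4) = (6 + 0 - 2*16)*11 = (6 + 0 - 32)*11 = -26*11 = -286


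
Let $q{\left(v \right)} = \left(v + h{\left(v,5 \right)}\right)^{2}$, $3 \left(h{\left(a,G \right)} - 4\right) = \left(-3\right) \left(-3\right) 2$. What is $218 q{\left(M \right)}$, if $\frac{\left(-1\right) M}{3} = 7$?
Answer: $26378$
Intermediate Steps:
$M = -21$ ($M = \left(-3\right) 7 = -21$)
$h{\left(a,G \right)} = 10$ ($h{\left(a,G \right)} = 4 + \frac{\left(-3\right) \left(-3\right) 2}{3} = 4 + \frac{9 \cdot 2}{3} = 4 + \frac{1}{3} \cdot 18 = 4 + 6 = 10$)
$q{\left(v \right)} = \left(10 + v\right)^{2}$ ($q{\left(v \right)} = \left(v + 10\right)^{2} = \left(10 + v\right)^{2}$)
$218 q{\left(M \right)} = 218 \left(10 - 21\right)^{2} = 218 \left(-11\right)^{2} = 218 \cdot 121 = 26378$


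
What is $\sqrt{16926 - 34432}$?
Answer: $i \sqrt{17506} \approx 132.31 i$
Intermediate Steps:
$\sqrt{16926 - 34432} = \sqrt{-17506} = i \sqrt{17506}$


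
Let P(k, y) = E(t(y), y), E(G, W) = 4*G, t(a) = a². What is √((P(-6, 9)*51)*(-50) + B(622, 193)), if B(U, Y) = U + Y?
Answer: I*√825385 ≈ 908.51*I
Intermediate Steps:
P(k, y) = 4*y²
√((P(-6, 9)*51)*(-50) + B(622, 193)) = √(((4*9²)*51)*(-50) + (622 + 193)) = √(((4*81)*51)*(-50) + 815) = √((324*51)*(-50) + 815) = √(16524*(-50) + 815) = √(-826200 + 815) = √(-825385) = I*√825385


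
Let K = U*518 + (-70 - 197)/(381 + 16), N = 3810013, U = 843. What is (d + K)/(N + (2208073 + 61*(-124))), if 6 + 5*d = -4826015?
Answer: -524566891/5965443085 ≈ -0.087934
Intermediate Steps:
d = -4826021/5 (d = -6/5 + (1/5)*(-4826015) = -6/5 - 965203 = -4826021/5 ≈ -9.6520e+5)
K = 173359311/397 (K = 843*518 + (-70 - 197)/(381 + 16) = 436674 - 267/397 = 173359311/397 ≈ 4.3667e+5)
(d + K)/(N + (2208073 + 61*(-124))) = (-4826021/5 + 173359311/397)/(3810013 + (2208073 + 61*(-124))) = -1049133782/(1985*(3810013 + (2208073 - 7564))) = -1049133782/(1985*(3810013 + 2200509)) = -1049133782/1985/6010522 = -1049133782/1985*1/6010522 = -524566891/5965443085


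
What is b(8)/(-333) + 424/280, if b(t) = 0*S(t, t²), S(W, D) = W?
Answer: 53/35 ≈ 1.5143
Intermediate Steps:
b(t) = 0 (b(t) = 0*t = 0)
b(8)/(-333) + 424/280 = 0/(-333) + 424/280 = 0*(-1/333) + 424*(1/280) = 0 + 53/35 = 53/35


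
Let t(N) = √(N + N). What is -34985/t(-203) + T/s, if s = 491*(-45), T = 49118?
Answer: -49118/22095 + 34985*I*√406/406 ≈ -2.223 + 1736.3*I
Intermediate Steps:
s = -22095
t(N) = √2*√N (t(N) = √(2*N) = √2*√N)
-34985/t(-203) + T/s = -34985*(-I*√406/406) + 49118/(-22095) = -34985*(-I*√406/406) + 49118*(-1/22095) = -34985*(-I*√406/406) - 49118/22095 = -(-34985)*I*√406/406 - 49118/22095 = 34985*I*√406/406 - 49118/22095 = -49118/22095 + 34985*I*√406/406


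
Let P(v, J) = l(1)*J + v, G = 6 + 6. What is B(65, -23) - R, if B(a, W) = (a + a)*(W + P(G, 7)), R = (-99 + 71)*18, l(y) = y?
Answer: -16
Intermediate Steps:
G = 12
R = -504 (R = -28*18 = -504)
P(v, J) = J + v (P(v, J) = 1*J + v = J + v)
B(a, W) = 2*a*(19 + W) (B(a, W) = (a + a)*(W + (7 + 12)) = (2*a)*(W + 19) = (2*a)*(19 + W) = 2*a*(19 + W))
B(65, -23) - R = 2*65*(19 - 23) - 1*(-504) = 2*65*(-4) + 504 = -520 + 504 = -16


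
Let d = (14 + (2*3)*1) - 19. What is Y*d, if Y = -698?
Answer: -698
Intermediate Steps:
d = 1 (d = (14 + 6*1) - 19 = (14 + 6) - 19 = 20 - 19 = 1)
Y*d = -698*1 = -698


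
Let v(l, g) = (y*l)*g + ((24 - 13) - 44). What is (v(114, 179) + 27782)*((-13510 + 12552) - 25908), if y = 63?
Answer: -35283843182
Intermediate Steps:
v(l, g) = -33 + 63*g*l (v(l, g) = (63*l)*g + ((24 - 13) - 44) = 63*g*l + (11 - 44) = 63*g*l - 33 = -33 + 63*g*l)
(v(114, 179) + 27782)*((-13510 + 12552) - 25908) = ((-33 + 63*179*114) + 27782)*((-13510 + 12552) - 25908) = ((-33 + 1285578) + 27782)*(-958 - 25908) = (1285545 + 27782)*(-26866) = 1313327*(-26866) = -35283843182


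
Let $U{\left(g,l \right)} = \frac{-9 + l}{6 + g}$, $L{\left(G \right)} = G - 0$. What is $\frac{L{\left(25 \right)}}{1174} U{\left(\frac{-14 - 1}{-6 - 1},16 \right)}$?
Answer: $\frac{1225}{66918} \approx 0.018306$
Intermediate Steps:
$L{\left(G \right)} = G$ ($L{\left(G \right)} = G + 0 = G$)
$U{\left(g,l \right)} = \frac{-9 + l}{6 + g}$
$\frac{L{\left(25 \right)}}{1174} U{\left(\frac{-14 - 1}{-6 - 1},16 \right)} = \frac{25}{1174} \frac{-9 + 16}{6 + \frac{-14 - 1}{-6 - 1}} = 25 \cdot \frac{1}{1174} \frac{1}{6 - \frac{15}{-7}} \cdot 7 = \frac{25 \frac{1}{6 - - \frac{15}{7}} \cdot 7}{1174} = \frac{25 \frac{1}{6 + \frac{15}{7}} \cdot 7}{1174} = \frac{25 \frac{1}{\frac{57}{7}} \cdot 7}{1174} = \frac{25 \cdot \frac{7}{57} \cdot 7}{1174} = \frac{25}{1174} \cdot \frac{49}{57} = \frac{1225}{66918}$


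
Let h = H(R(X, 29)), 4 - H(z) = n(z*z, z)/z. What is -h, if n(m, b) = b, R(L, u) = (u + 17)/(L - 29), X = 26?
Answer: -3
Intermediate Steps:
R(L, u) = (17 + u)/(-29 + L)
H(z) = 3 (H(z) = 4 - z/z = 4 - 1*1 = 4 - 1 = 3)
h = 3
-h = -1*3 = -3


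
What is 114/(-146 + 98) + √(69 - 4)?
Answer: -19/8 + √65 ≈ 5.6873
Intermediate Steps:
114/(-146 + 98) + √(69 - 4) = 114/(-48) + √65 = 114*(-1/48) + √65 = -19/8 + √65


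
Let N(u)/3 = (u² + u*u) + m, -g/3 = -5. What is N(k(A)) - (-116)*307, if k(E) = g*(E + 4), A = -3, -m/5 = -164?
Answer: 39422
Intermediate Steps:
m = 820 (m = -5*(-164) = 820)
g = 15 (g = -3*(-5) = 15)
k(E) = 60 + 15*E (k(E) = 15*(E + 4) = 15*(4 + E) = 60 + 15*E)
N(u) = 2460 + 6*u² (N(u) = 3*((u² + u*u) + 820) = 3*((u² + u²) + 820) = 3*(2*u² + 820) = 3*(820 + 2*u²) = 2460 + 6*u²)
N(k(A)) - (-116)*307 = (2460 + 6*(60 + 15*(-3))²) - (-116)*307 = (2460 + 6*(60 - 45)²) - 1*(-35612) = (2460 + 6*15²) + 35612 = (2460 + 6*225) + 35612 = (2460 + 1350) + 35612 = 3810 + 35612 = 39422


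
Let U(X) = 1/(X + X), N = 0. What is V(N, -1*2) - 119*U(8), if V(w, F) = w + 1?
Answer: -103/16 ≈ -6.4375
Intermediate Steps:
V(w, F) = 1 + w
U(X) = 1/(2*X)
V(N, -1*2) - 119*U(8) = (1 + 0) - 119/(2*8) = 1 - 119/(2*8) = 1 - 119*1/16 = 1 - 119/16 = -103/16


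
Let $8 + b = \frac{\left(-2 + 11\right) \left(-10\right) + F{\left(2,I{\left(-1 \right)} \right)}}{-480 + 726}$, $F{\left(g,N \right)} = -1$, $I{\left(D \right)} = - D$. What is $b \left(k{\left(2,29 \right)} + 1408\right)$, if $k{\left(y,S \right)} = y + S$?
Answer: $- \frac{2962901}{246} \approx -12044.0$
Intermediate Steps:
$k{\left(y,S \right)} = S + y$
$b = - \frac{2059}{246}$ ($b = -8 + \frac{\left(-2 + 11\right) \left(-10\right) - 1}{-480 + 726} = -8 + \frac{9 \left(-10\right) - 1}{246} = -8 + \left(-90 - 1\right) \frac{1}{246} = -8 - \frac{91}{246} = - \frac{2059}{246} \approx -8.3699$)
$b \left(k{\left(2,29 \right)} + 1408\right) = - \frac{2059 \left(\left(29 + 2\right) + 1408\right)}{246} = - \frac{2059 \left(31 + 1408\right)}{246} = \left(- \frac{2059}{246}\right) 1439 = - \frac{2962901}{246}$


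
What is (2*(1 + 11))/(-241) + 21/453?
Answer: -1937/36391 ≈ -0.053227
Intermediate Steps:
(2*(1 + 11))/(-241) + 21/453 = (2*12)*(-1/241) + 21*(1/453) = 24*(-1/241) + 7/151 = -24/241 + 7/151 = -1937/36391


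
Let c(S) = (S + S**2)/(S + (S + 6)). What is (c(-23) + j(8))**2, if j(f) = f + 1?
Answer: 5329/400 ≈ 13.322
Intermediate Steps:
j(f) = 1 + f
c(S) = (S + S**2)/(6 + 2*S) (c(S) = (S + S**2)/(S + (6 + S)) = (S + S**2)/(6 + 2*S))
(c(-23) + j(8))**2 = ((1/2)*(-23)*(1 - 23)/(3 - 23) + (1 + 8))**2 = ((1/2)*(-23)*(-22)/(-20) + 9)**2 = ((1/2)*(-23)*(-1/20)*(-22) + 9)**2 = (-253/20 + 9)**2 = (-73/20)**2 = 5329/400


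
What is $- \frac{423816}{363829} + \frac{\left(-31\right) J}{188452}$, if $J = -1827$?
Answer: $- \frac{59262789759}{68564302708} \approx -0.86434$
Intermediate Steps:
$- \frac{423816}{363829} + \frac{\left(-31\right) J}{188452} = - \frac{423816}{363829} + \frac{\left(-31\right) \left(-1827\right)}{188452} = \left(-423816\right) \frac{1}{363829} + 56637 \cdot \frac{1}{188452} = - \frac{423816}{363829} + \frac{56637}{188452} = - \frac{59262789759}{68564302708}$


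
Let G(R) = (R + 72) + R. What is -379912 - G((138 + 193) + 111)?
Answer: -380868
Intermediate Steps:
G(R) = 72 + 2*R (G(R) = (72 + R) + R = 72 + 2*R)
-379912 - G((138 + 193) + 111) = -379912 - (72 + 2*((138 + 193) + 111)) = -379912 - (72 + 2*(331 + 111)) = -379912 - (72 + 2*442) = -379912 - (72 + 884) = -379912 - 1*956 = -379912 - 956 = -380868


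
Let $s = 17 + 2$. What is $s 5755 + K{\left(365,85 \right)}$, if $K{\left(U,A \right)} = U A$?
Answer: $140370$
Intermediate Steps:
$K{\left(U,A \right)} = A U$
$s = 19$
$s 5755 + K{\left(365,85 \right)} = 19 \cdot 5755 + 85 \cdot 365 = 109345 + 31025 = 140370$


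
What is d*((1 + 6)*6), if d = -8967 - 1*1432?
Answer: -436758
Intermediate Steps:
d = -10399 (d = -8967 - 1432 = -10399)
d*((1 + 6)*6) = -10399*(1 + 6)*6 = -72793*6 = -10399*42 = -436758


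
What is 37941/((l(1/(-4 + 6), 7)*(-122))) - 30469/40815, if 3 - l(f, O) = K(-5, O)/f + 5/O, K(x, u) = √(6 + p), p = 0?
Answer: 2125238674/57263445 + 1859109*√6/56120 ≈ 118.26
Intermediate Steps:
K(x, u) = √6 (K(x, u) = √(6 + 0) = √6)
l(f, O) = 3 - 5/O - √6/f (l(f, O) = 3 - (√6/f + 5/O) = 3 - (5/O + √6/f) = 3 + (-5/O - √6/f) = 3 - 5/O - √6/f)
37941/((l(1/(-4 + 6), 7)*(-122))) - 30469/40815 = 37941/(((3 - 5/7 - √6/(1/(-4 + 6)))*(-122))) - 30469/40815 = 37941/(((3 - 5*⅐ - √6/(1/2))*(-122))) - 30469*1/40815 = 37941/(((3 - 5/7 - √6/½)*(-122))) - 30469/40815 = 37941/(((3 - 5/7 - 1*√6*2)*(-122))) - 30469/40815 = 37941/(((3 - 5/7 - 2*√6)*(-122))) - 30469/40815 = 37941/(((16/7 - 2*√6)*(-122))) - 30469/40815 = 37941/(-1952/7 + 244*√6) - 30469/40815 = -30469/40815 + 37941/(-1952/7 + 244*√6)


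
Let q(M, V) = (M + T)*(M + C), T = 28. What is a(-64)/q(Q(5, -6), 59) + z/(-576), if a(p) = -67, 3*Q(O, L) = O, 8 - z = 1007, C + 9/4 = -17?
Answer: 2238837/1201856 ≈ 1.8628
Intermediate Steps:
C = -77/4 (C = -9/4 - 17 = -77/4 ≈ -19.250)
z = -999 (z = 8 - 1*1007 = 8 - 1007 = -999)
Q(O, L) = O/3
q(M, V) = (28 + M)*(-77/4 + M) (q(M, V) = (M + 28)*(M - 77/4) = (28 + M)*(-77/4 + M))
a(-64)/q(Q(5, -6), 59) + z/(-576) = -67/(-539 + ((⅓)*5)² + 35*((⅓)*5)/4) - 999/(-576) = -67/(-539 + (5/3)² + (35/4)*(5/3)) - 999*(-1/576) = -67/(-539 + 25/9 + 175/12) + 111/64 = -67/(-18779/36) + 111/64 = -67*(-36/18779) + 111/64 = 2412/18779 + 111/64 = 2238837/1201856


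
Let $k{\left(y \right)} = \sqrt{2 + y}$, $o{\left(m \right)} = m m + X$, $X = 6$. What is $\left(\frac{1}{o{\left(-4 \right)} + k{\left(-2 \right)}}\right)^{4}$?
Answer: $\frac{1}{234256} \approx 4.2688 \cdot 10^{-6}$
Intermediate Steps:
$o{\left(m \right)} = 6 + m^{2}$ ($o{\left(m \right)} = m m + 6 = m^{2} + 6 = 6 + m^{2}$)
$\left(\frac{1}{o{\left(-4 \right)} + k{\left(-2 \right)}}\right)^{4} = \left(\frac{1}{\left(6 + \left(-4\right)^{2}\right) + \sqrt{2 - 2}}\right)^{4} = \left(\frac{1}{\left(6 + 16\right) + \sqrt{0}}\right)^{4} = \left(\frac{1}{22 + 0}\right)^{4} = \left(\frac{1}{22}\right)^{4} = \frac{1}{234256}$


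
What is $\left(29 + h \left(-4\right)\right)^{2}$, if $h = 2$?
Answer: $441$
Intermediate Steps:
$\left(29 + h \left(-4\right)\right)^{2} = \left(29 + 2 \left(-4\right)\right)^{2} = \left(29 - 8\right)^{2} = 21^{2} = 441$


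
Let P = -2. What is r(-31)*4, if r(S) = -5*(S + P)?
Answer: 660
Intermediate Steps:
r(S) = 10 - 5*S (r(S) = -5*(S - 2) = -5*(-2 + S) = 10 - 5*S)
r(-31)*4 = (10 - 5*(-31))*4 = (10 + 155)*4 = 165*4 = 660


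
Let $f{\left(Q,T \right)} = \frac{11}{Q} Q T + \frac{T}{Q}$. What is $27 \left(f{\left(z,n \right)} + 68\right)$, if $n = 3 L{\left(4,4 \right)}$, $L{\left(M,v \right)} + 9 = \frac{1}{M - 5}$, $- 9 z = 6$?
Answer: $-5859$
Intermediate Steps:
$z = - \frac{2}{3}$ ($z = \left(- \frac{1}{9}\right) 6 = - \frac{2}{3} \approx -0.66667$)
$L{\left(M,v \right)} = -9 + \frac{1}{-5 + M}$ ($L{\left(M,v \right)} = -9 + \frac{1}{M - 5} = -9 + \frac{1}{-5 + M}$)
$n = -30$ ($n = 3 \frac{46 - 36}{-5 + 4} = 3 \frac{46 - 36}{-1} = 3 \left(\left(-1\right) 10\right) = 3 \left(-10\right) = -30$)
$f{\left(Q,T \right)} = 11 T + \frac{T}{Q}$
$27 \left(f{\left(z,n \right)} + 68\right) = 27 \left(\left(11 \left(-30\right) - \frac{30}{- \frac{2}{3}}\right) + 68\right) = 27 \left(\left(-330 - -45\right) + 68\right) = 27 \left(\left(-330 + 45\right) + 68\right) = 27 \left(-285 + 68\right) = 27 \left(-217\right) = -5859$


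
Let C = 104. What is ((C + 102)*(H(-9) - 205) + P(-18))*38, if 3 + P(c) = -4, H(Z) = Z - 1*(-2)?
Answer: -1659802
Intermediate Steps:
H(Z) = 2 + Z (H(Z) = Z + 2 = 2 + Z)
P(c) = -7 (P(c) = -3 - 4 = -7)
((C + 102)*(H(-9) - 205) + P(-18))*38 = ((104 + 102)*((2 - 9) - 205) - 7)*38 = (206*(-7 - 205) - 7)*38 = (206*(-212) - 7)*38 = (-43672 - 7)*38 = -43679*38 = -1659802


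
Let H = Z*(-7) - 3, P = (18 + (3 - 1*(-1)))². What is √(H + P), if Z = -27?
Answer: √670 ≈ 25.884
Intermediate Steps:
P = 484 (P = (18 + (3 + 1))² = (18 + 4)² = 22² = 484)
H = 186 (H = -27*(-7) - 3 = 189 - 3 = 186)
√(H + P) = √(186 + 484) = √670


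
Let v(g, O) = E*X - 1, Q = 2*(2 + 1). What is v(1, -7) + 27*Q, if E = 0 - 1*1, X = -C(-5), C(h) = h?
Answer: 156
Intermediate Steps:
X = 5 (X = -1*(-5) = 5)
E = -1 (E = 0 - 1 = -1)
Q = 6 (Q = 2*3 = 6)
v(g, O) = -6 (v(g, O) = -1*5 - 1 = -5 - 1 = -6)
v(1, -7) + 27*Q = -6 + 27*6 = -6 + 162 = 156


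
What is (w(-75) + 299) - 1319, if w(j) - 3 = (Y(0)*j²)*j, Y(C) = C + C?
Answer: -1017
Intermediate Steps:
Y(C) = 2*C
w(j) = 3 (w(j) = 3 + ((2*0)*j²)*j = 3 + (0*j²)*j = 3 + 0*j = 3 + 0 = 3)
(w(-75) + 299) - 1319 = (3 + 299) - 1319 = 302 - 1319 = -1017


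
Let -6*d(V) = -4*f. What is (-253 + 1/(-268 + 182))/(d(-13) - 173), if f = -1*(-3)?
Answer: 7253/4902 ≈ 1.4796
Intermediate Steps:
f = 3
d(V) = 2 (d(V) = -(-2)*3/3 = -⅙*(-12) = 2)
(-253 + 1/(-268 + 182))/(d(-13) - 173) = (-253 + 1/(-268 + 182))/(2 - 173) = (-253 + 1/(-86))/(-171) = (-253 - 1/86)*(-1/171) = -21759/86*(-1/171) = 7253/4902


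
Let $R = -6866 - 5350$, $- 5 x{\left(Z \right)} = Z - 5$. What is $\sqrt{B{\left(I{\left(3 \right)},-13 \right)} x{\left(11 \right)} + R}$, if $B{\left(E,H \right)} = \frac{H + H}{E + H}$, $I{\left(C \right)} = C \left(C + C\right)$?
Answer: $\frac{6 i \sqrt{8479}}{5} \approx 110.5 i$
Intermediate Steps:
$x{\left(Z \right)} = 1 - \frac{Z}{5}$ ($x{\left(Z \right)} = - \frac{Z - 5}{5} = - \frac{-5 + Z}{5} = 1 - \frac{Z}{5}$)
$I{\left(C \right)} = 2 C^{2}$ ($I{\left(C \right)} = C 2 C = 2 C^{2}$)
$B{\left(E,H \right)} = \frac{2 H}{E + H}$
$R = -12216$
$\sqrt{B{\left(I{\left(3 \right)},-13 \right)} x{\left(11 \right)} + R} = \sqrt{2 \left(-13\right) \frac{1}{2 \cdot 3^{2} - 13} \left(1 - \frac{11}{5}\right) - 12216} = \sqrt{2 \left(-13\right) \frac{1}{2 \cdot 9 - 13} \left(1 - \frac{11}{5}\right) - 12216} = \sqrt{2 \left(-13\right) \frac{1}{18 - 13} \left(- \frac{6}{5}\right) - 12216} = \sqrt{2 \left(-13\right) \frac{1}{5} \left(- \frac{6}{5}\right) - 12216} = \sqrt{\left(- \frac{26}{5}\right) \left(- \frac{6}{5}\right) - 12216} = \sqrt{\frac{156}{25} - 12216} = \sqrt{- \frac{305244}{25}} = \frac{6 i \sqrt{8479}}{5}$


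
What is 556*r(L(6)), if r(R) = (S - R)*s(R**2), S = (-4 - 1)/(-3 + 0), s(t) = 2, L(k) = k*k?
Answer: -114536/3 ≈ -38179.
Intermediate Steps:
L(k) = k**2
S = 5/3 (S = -5/(-3) = -5*(-1/3) = 5/3 ≈ 1.6667)
r(R) = 10/3 - 2*R (r(R) = (5/3 - R)*2 = 10/3 - 2*R)
556*r(L(6)) = 556*(10/3 - 2*6**2) = 556*(10/3 - 2*36) = 556*(10/3 - 72) = 556*(-206/3) = -114536/3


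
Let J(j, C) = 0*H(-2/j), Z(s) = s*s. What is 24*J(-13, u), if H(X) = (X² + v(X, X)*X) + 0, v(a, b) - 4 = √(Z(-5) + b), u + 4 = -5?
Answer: 0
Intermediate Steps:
u = -9 (u = -4 - 5 = -9)
Z(s) = s²
v(a, b) = 4 + √(25 + b) (v(a, b) = 4 + √((-5)² + b) = 4 + √(25 + b))
H(X) = X² + X*(4 + √(25 + X)) (H(X) = (X² + (4 + √(25 + X))*X) + 0 = (X² + X*(4 + √(25 + X))) + 0 = X² + X*(4 + √(25 + X)))
J(j, C) = 0 (J(j, C) = 0*((-2/j)*(4 - 2/j + √(25 - 2/j))) = 0*((-2/j)*(4 + √(25 - 2/j) - 2/j)) = 0*(-2*(4 + √(25 - 2/j) - 2/j)/j) = 0)
24*J(-13, u) = 24*0 = 0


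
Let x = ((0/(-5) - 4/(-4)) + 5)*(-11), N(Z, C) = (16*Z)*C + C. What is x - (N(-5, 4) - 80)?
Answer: 330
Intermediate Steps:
N(Z, C) = C + 16*C*Z (N(Z, C) = 16*C*Z + C = C + 16*C*Z)
x = -66 (x = ((0*(-⅕) - 4*(-¼)) + 5)*(-11) = ((0 + 1) + 5)*(-11) = (1 + 5)*(-11) = 6*(-11) = -66)
x - (N(-5, 4) - 80) = -66 - (4*(1 + 16*(-5)) - 80) = -66 - (4*(1 - 80) - 80) = -66 - (4*(-79) - 80) = -66 - (-316 - 80) = -66 - 1*(-396) = -66 + 396 = 330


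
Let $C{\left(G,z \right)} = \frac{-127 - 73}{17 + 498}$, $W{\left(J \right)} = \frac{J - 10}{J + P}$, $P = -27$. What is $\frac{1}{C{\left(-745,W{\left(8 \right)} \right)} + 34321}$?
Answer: $\frac{103}{3535023} \approx 2.9137 \cdot 10^{-5}$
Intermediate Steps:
$W{\left(J \right)} = \frac{-10 + J}{-27 + J}$ ($W{\left(J \right)} = \frac{J - 10}{J - 27} = \frac{-10 + J}{-27 + J}$)
$C{\left(G,z \right)} = - \frac{40}{103}$ ($C{\left(G,z \right)} = - \frac{200}{515} = \left(-200\right) \frac{1}{515} = - \frac{40}{103}$)
$\frac{1}{C{\left(-745,W{\left(8 \right)} \right)} + 34321} = \frac{1}{- \frac{40}{103} + 34321} = \frac{1}{\frac{3535023}{103}} = \frac{103}{3535023}$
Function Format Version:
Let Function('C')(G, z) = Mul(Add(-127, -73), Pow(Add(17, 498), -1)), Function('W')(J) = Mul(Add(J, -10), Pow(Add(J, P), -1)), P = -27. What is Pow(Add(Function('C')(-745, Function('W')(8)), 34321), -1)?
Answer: Rational(103, 3535023) ≈ 2.9137e-5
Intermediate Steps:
Function('W')(J) = Mul(Pow(Add(-27, J), -1), Add(-10, J)) (Function('W')(J) = Mul(Add(J, -10), Pow(Add(J, -27), -1)) = Mul(Add(-10, J), Pow(Add(-27, J), -1)) = Mul(Pow(Add(-27, J), -1), Add(-10, J)))
Function('C')(G, z) = Rational(-40, 103) (Function('C')(G, z) = Mul(-200, Pow(515, -1)) = Mul(-200, Rational(1, 515)) = Rational(-40, 103))
Pow(Add(Function('C')(-745, Function('W')(8)), 34321), -1) = Pow(Add(Rational(-40, 103), 34321), -1) = Pow(Rational(3535023, 103), -1) = Rational(103, 3535023)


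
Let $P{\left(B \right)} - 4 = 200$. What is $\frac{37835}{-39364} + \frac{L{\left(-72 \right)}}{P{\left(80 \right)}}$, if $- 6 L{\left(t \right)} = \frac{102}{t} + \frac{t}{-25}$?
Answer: $- \frac{3477573199}{3613615200} \approx -0.96235$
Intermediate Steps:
$L{\left(t \right)} = - \frac{17}{t} + \frac{t}{150}$ ($L{\left(t \right)} = - \frac{\frac{102}{t} + \frac{t}{-25}}{6} = - \frac{\frac{102}{t} + t \left(- \frac{1}{25}\right)}{6} = - \frac{\frac{102}{t} - \frac{t}{25}}{6} = - \frac{17}{t} + \frac{t}{150}$)
$P{\left(B \right)} = 204$ ($P{\left(B \right)} = 4 + 200 = 204$)
$\frac{37835}{-39364} + \frac{L{\left(-72 \right)}}{P{\left(80 \right)}} = \frac{37835}{-39364} + \frac{- \frac{17}{-72} + \frac{1}{150} \left(-72\right)}{204} = 37835 \left(- \frac{1}{39364}\right) + \left(\left(-17\right) \left(- \frac{1}{72}\right) - \frac{12}{25}\right) \frac{1}{204} = - \frac{37835}{39364} + \left(\frac{17}{72} - \frac{12}{25}\right) \frac{1}{204} = - \frac{37835}{39364} - \frac{439}{367200} = - \frac{3477573199}{3613615200}$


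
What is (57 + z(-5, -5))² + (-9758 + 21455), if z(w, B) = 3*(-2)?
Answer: 14298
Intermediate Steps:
z(w, B) = -6
(57 + z(-5, -5))² + (-9758 + 21455) = (57 - 6)² + (-9758 + 21455) = 51² + 11697 = 2601 + 11697 = 14298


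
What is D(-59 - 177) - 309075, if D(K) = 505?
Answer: -308570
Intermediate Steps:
D(-59 - 177) - 309075 = 505 - 309075 = -308570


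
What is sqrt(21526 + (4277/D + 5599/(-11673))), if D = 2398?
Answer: sqrt(1874176384338063938)/9330618 ≈ 146.72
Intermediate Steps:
sqrt(21526 + (4277/D + 5599/(-11673))) = sqrt(21526 + (4277/2398 + 5599/(-11673))) = sqrt(21526 + (4277*(1/2398) + 5599*(-1/11673))) = sqrt(21526 + (4277/2398 - 5599/11673)) = sqrt(21526 + 36499019/27991854) = sqrt(602589148223/27991854) = sqrt(1874176384338063938)/9330618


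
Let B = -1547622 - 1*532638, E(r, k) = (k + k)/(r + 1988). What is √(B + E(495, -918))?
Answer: 6*I*√356261351498/2483 ≈ 1442.3*I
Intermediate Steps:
E(r, k) = 2*k/(1988 + r) (E(r, k) = (2*k)/(1988 + r) = 2*k/(1988 + r))
B = -2080260 (B = -1547622 - 532638 = -2080260)
√(B + E(495, -918)) = √(-2080260 + 2*(-918)/(1988 + 495)) = √(-2080260 + 2*(-918)/2483) = √(-2080260 + 2*(-918)*(1/2483)) = √(-2080260 - 1836/2483) = √(-5165287416/2483) = 6*I*√356261351498/2483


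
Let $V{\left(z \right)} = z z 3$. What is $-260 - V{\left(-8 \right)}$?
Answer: $-452$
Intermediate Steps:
$V{\left(z \right)} = 3 z^{2}$ ($V{\left(z \right)} = z^{2} \cdot 3 = 3 z^{2}$)
$-260 - V{\left(-8 \right)} = -260 - 3 \left(-8\right)^{2} = -260 - 3 \cdot 64 = -260 - 192 = -452$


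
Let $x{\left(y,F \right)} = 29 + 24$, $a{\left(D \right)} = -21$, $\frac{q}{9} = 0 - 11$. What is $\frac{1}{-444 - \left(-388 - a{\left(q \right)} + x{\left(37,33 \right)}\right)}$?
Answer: $- \frac{1}{130} \approx -0.0076923$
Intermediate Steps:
$q = -99$ ($q = 9 \left(0 - 11\right) = 9 \left(-11\right) = -99$)
$x{\left(y,F \right)} = 53$
$\frac{1}{-444 - \left(-388 - a{\left(q \right)} + x{\left(37,33 \right)}\right)} = \frac{1}{-444 - -314} = \frac{1}{-444 + \left(\left(-21 + 388\right) - 53\right)} = \frac{1}{-444 + \left(367 - 53\right)} = \frac{1}{-444 + 314} = \frac{1}{-130} = - \frac{1}{130}$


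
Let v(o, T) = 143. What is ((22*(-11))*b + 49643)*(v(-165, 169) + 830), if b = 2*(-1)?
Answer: 48773571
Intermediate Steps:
b = -2
((22*(-11))*b + 49643)*(v(-165, 169) + 830) = ((22*(-11))*(-2) + 49643)*(143 + 830) = (-242*(-2) + 49643)*973 = (484 + 49643)*973 = 50127*973 = 48773571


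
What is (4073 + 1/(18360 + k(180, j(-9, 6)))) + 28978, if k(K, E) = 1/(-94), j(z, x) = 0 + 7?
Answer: 57040704883/1725839 ≈ 33051.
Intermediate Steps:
j(z, x) = 7
k(K, E) = -1/94
(4073 + 1/(18360 + k(180, j(-9, 6)))) + 28978 = (4073 + 1/(18360 - 1/94)) + 28978 = (4073 + 1/(1725839/94)) + 28978 = (4073 + 94/1725839) + 28978 = 7029342341/1725839 + 28978 = 57040704883/1725839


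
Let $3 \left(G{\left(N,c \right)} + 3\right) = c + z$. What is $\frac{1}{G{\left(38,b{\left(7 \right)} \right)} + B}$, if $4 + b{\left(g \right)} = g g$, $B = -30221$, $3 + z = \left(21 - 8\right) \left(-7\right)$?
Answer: $- \frac{3}{90721} \approx -3.3068 \cdot 10^{-5}$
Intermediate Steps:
$z = -94$ ($z = -3 + \left(21 - 8\right) \left(-7\right) = -3 + 13 \left(-7\right) = -3 - 91 = -94$)
$b{\left(g \right)} = -4 + g^{2}$ ($b{\left(g \right)} = -4 + g g = -4 + g^{2}$)
$G{\left(N,c \right)} = - \frac{103}{3} + \frac{c}{3}$ ($G{\left(N,c \right)} = -3 + \frac{c - 94}{3} = -3 + \frac{-94 + c}{3} = -3 + \left(- \frac{94}{3} + \frac{c}{3}\right) = - \frac{103}{3} + \frac{c}{3}$)
$\frac{1}{G{\left(38,b{\left(7 \right)} \right)} + B} = \frac{1}{\left(- \frac{103}{3} + \frac{-4 + 7^{2}}{3}\right) - 30221} = \frac{1}{\left(- \frac{103}{3} + \frac{-4 + 49}{3}\right) - 30221} = \frac{1}{\left(- \frac{103}{3} + \frac{1}{3} \cdot 45\right) - 30221} = \frac{1}{\left(- \frac{103}{3} + 15\right) - 30221} = \frac{1}{- \frac{58}{3} - 30221} = \frac{1}{- \frac{90721}{3}} = - \frac{3}{90721}$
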